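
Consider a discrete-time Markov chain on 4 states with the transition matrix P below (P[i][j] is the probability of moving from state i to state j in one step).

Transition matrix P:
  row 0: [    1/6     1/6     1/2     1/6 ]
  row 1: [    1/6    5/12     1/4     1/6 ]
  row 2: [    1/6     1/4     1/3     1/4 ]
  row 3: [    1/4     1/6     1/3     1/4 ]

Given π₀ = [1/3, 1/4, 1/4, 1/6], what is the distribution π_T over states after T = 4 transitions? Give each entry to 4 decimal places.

π = [0.1844, 0.2602, 0.3424, 0.2129]

t=0: π = [0.3333, 0.2500, 0.2500, 0.1667]
t=1: π = [0.1806, 0.2500, 0.3681, 0.2014]
t=2: π = [0.1834, 0.2598, 0.3426, 0.2141]
t=3: π = [0.1845, 0.2602, 0.3423, 0.2131]
t=4: π = [0.1844, 0.2602, 0.3424, 0.2129]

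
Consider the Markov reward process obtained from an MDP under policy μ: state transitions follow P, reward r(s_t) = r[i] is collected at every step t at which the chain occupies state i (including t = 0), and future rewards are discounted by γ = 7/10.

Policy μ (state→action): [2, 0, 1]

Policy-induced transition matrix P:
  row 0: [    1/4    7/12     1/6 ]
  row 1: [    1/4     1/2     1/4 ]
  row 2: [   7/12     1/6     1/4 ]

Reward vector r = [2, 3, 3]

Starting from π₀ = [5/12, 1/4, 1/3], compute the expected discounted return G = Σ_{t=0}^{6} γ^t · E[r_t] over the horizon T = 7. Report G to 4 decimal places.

t=0: π = [0.4167, 0.2500, 0.3333], E[r] = 2.5833, γ^t·E[r] = 2.583333, running G = 2.583333
t=1: π = [0.3611, 0.4236, 0.2153], E[r] = 2.6389, γ^t·E[r] = 1.847222, running G = 4.430556
t=2: π = [0.3218, 0.4583, 0.2199], E[r] = 2.6782, γ^t·E[r] = 1.312338, running G = 5.742894
t=3: π = [0.3233, 0.4535, 0.2232], E[r] = 2.6767, γ^t·E[r] = 0.918107, running G = 6.661001
t=4: π = [0.3244, 0.4525, 0.2231], E[r] = 2.6756, γ^t·E[r] = 0.642413, running G = 7.303413
t=5: π = [0.3244, 0.4527, 0.2230], E[r] = 2.6756, γ^t·E[r] = 0.449696, running G = 7.753109
t=6: π = [0.3243, 0.4527, 0.2230], E[r] = 2.6757, γ^t·E[r] = 0.314791, running G = 8.067900

G = 8.0679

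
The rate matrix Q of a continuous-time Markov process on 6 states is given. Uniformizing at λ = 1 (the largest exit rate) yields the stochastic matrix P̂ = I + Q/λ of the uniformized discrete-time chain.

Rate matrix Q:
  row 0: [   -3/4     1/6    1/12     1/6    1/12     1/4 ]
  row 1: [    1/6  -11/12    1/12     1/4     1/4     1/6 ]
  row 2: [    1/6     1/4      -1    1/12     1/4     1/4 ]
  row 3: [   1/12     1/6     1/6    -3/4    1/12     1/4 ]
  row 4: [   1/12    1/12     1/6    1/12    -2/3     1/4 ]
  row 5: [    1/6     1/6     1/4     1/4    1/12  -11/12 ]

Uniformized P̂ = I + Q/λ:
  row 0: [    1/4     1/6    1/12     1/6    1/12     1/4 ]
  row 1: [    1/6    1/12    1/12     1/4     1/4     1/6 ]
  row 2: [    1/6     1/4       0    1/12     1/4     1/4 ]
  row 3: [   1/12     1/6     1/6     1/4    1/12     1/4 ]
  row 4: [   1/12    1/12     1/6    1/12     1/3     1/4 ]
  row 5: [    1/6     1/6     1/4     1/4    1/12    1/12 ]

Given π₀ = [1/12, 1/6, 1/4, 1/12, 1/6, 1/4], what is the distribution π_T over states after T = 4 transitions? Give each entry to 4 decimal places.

π = [0.1490, 0.1508, 0.1360, 0.1856, 0.1750, 0.2035]

t=0: π = [0.0833, 0.1667, 0.2500, 0.0833, 0.1667, 0.2500]
t=1: π = [0.1528, 0.1597, 0.1250, 0.1736, 0.1944, 0.1944]
t=2: π = [0.1487, 0.1476, 0.1360, 0.1840, 0.1794, 0.2043]
t=3: π = [0.1488, 0.1508, 0.1363, 0.1850, 0.1754, 0.2037]
t=4: π = [0.1490, 0.1508, 0.1360, 0.1856, 0.1750, 0.2035]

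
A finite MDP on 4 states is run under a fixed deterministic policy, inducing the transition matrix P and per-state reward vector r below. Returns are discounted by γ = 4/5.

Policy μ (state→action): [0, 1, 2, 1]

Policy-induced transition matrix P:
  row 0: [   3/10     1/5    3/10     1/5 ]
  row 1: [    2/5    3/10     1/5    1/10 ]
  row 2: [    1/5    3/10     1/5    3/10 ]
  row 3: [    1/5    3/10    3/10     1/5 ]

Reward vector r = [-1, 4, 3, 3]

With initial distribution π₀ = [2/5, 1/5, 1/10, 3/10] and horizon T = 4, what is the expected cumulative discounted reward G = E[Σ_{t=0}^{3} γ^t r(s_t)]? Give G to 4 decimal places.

t=0: π = [0.4000, 0.2000, 0.1000, 0.3000], E[r] = 1.6000, γ^t·E[r] = 1.600000, running G = 1.600000
t=1: π = [0.2800, 0.2600, 0.2700, 0.1900], E[r] = 2.1400, γ^t·E[r] = 1.712000, running G = 3.312000
t=2: π = [0.2800, 0.2720, 0.2470, 0.2010], E[r] = 2.1520, γ^t·E[r] = 1.377280, running G = 4.689280
t=3: π = [0.2824, 0.2720, 0.2481, 0.1975], E[r] = 2.1424, γ^t·E[r] = 1.096909, running G = 5.786189

G = 5.7862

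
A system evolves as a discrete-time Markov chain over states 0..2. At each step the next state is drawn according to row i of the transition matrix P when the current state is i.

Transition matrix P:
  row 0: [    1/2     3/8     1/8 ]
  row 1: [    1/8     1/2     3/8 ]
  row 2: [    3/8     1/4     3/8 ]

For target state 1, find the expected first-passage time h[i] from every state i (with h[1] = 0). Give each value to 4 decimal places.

h = [2.8235, 0.0000, 3.2941]

First-step conditioning: h[1] = 0; for i ≠ 1, h[i] = 1 + Σ_k P[i][k]·h[k].
  h[0] = 1 + 1/2·h[0] + 1/8·h[2]
  h[2] = 1 + 3/8·h[0] + 3/8·h[2]
Solving the 2×2 linear system over states ≠ 1 gives exactly h = [48/17, 0, 56/17] (h[1] = 0 is the target).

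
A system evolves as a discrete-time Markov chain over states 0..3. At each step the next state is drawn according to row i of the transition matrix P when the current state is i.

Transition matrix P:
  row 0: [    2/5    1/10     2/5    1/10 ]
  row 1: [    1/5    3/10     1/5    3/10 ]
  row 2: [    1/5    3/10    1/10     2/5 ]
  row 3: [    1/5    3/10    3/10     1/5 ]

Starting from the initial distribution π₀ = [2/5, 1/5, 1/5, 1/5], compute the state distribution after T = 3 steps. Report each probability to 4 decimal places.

π = [0.2512, 0.2488, 0.2512, 0.2488]

t=0: π = [0.4000, 0.2000, 0.2000, 0.2000]
t=1: π = [0.2800, 0.2200, 0.2800, 0.2200]
t=2: π = [0.2560, 0.2440, 0.2500, 0.2500]
t=3: π = [0.2512, 0.2488, 0.2512, 0.2488]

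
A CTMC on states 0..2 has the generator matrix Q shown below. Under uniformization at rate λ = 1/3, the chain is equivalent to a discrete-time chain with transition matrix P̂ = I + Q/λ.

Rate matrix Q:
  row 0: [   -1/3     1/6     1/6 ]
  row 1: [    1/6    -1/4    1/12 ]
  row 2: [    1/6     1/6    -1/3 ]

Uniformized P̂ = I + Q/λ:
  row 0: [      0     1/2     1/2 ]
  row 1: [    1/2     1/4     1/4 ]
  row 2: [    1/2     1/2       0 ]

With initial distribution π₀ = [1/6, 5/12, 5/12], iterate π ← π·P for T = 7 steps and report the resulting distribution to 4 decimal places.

π = [0.3346, 0.4000, 0.2654]

t=0: π = [0.1667, 0.4167, 0.4167]
t=1: π = [0.4167, 0.3958, 0.1875]
t=2: π = [0.2917, 0.4010, 0.3073]
t=3: π = [0.3542, 0.3997, 0.2461]
t=4: π = [0.3229, 0.4001, 0.2770]
t=5: π = [0.3385, 0.4000, 0.2615]
t=6: π = [0.3307, 0.4000, 0.2693]
t=7: π = [0.3346, 0.4000, 0.2654]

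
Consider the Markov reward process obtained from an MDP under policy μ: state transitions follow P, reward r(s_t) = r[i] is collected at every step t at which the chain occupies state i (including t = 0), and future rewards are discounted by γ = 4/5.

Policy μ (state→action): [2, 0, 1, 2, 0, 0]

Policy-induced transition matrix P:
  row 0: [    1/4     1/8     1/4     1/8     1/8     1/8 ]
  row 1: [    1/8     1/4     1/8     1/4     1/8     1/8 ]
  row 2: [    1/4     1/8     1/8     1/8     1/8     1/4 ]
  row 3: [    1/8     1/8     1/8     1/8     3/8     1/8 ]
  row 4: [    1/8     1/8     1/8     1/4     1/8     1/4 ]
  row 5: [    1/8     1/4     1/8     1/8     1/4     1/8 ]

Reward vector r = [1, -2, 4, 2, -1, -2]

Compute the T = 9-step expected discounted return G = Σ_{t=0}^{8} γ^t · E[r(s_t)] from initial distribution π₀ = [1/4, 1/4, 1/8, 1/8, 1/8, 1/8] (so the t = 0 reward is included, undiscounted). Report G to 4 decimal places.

G = 0.9604

t=0: π = [0.2500, 0.2500, 0.1250, 0.1250, 0.1250, 0.1250], E[r] = 0.1250, γ^t·E[r] = 0.125000, running G = 0.125000
t=1: π = [0.1719, 0.1719, 0.1563, 0.1719, 0.1719, 0.1563], E[r] = 0.3125, γ^t·E[r] = 0.250000, running G = 0.375000
t=2: π = [0.1660, 0.1660, 0.1465, 0.1680, 0.1875, 0.1660], E[r] = 0.2363, γ^t·E[r] = 0.151250, running G = 0.526250
t=3: π = [0.1641, 0.1665, 0.1458, 0.1692, 0.1877, 0.1667], E[r] = 0.2312, γ^t·E[r] = 0.118375, running G = 0.644625
t=4: π = [0.1637, 0.1667, 0.1455, 0.1693, 0.1881, 0.1667], E[r] = 0.2295, γ^t·E[r] = 0.094000, running G = 0.738625
t=5: π = [0.1637, 0.1667, 0.1455, 0.1693, 0.1882, 0.1667], E[r] = 0.2293, γ^t·E[r] = 0.075141, running G = 0.813766
t=6: π = [0.1636, 0.1667, 0.1455, 0.1694, 0.1882, 0.1667], E[r] = 0.2292, γ^t·E[r] = 0.060096, running G = 0.873862
t=7: π = [0.1636, 0.1667, 0.1455, 0.1694, 0.1882, 0.1667], E[r] = 0.2292, γ^t·E[r] = 0.048075, running G = 0.921938
t=8: π = [0.1636, 0.1667, 0.1455, 0.1694, 0.1882, 0.1667], E[r] = 0.2292, γ^t·E[r] = 0.038460, running G = 0.960398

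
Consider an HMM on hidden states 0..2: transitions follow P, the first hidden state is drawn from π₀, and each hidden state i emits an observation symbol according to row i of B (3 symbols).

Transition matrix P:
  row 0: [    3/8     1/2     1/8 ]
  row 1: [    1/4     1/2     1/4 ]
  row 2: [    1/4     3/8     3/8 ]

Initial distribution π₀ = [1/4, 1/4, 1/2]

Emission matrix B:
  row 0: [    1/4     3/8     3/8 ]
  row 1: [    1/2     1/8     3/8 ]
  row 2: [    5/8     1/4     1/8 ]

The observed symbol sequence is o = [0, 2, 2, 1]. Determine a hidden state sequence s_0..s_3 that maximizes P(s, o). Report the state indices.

path = [2, 1, 1, 0]

t=0: δ = [6.250e-02, 1.250e-01, 3.125e-01]  (obs o_0=0)
t=1: δ = [2.930e-02, 4.395e-02, 1.465e-02]  ψ = [2, 2, 2]  (obs o_1=2)
t=2: δ = [4.120e-03, 8.240e-03, 1.373e-03]  ψ = [0, 1, 1]  (obs o_2=2)
t=3: δ = [7.725e-04, 5.150e-04, 5.150e-04]  ψ = [1, 1, 1]  (obs o_3=1)
backtrack: best end state = 0; path = [2, 1, 1, 0]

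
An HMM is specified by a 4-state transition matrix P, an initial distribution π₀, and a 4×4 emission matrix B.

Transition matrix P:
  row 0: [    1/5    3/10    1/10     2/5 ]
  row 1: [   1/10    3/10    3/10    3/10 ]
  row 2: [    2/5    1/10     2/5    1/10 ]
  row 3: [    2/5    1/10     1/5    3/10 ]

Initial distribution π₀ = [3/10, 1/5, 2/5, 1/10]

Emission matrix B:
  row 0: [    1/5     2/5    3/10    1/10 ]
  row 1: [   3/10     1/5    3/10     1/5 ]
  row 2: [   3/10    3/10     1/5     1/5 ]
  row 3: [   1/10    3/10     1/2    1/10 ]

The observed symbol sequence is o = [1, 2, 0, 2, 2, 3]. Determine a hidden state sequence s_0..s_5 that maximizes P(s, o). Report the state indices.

path = [0, 3, 0, 3, 0, 1]

t=0: δ = [1.200e-01, 4.000e-02, 1.200e-01, 3.000e-02]  (obs o_0=1)
t=1: δ = [1.440e-02, 1.080e-02, 9.600e-03, 2.400e-02]  ψ = [2, 0, 2, 0]  (obs o_1=2)
t=2: δ = [1.920e-03, 1.296e-03, 1.440e-03, 7.200e-04]  ψ = [3, 0, 3, 3]  (obs o_2=0)
t=3: δ = [1.728e-04, 1.728e-04, 1.152e-04, 3.840e-04]  ψ = [2, 0, 2, 0]  (obs o_3=2)
t=4: δ = [4.608e-05, 1.555e-05, 1.536e-05, 5.760e-05]  ψ = [3, 0, 3, 3]  (obs o_4=2)
t=5: δ = [2.304e-06, 2.765e-06, 2.304e-06, 1.843e-06]  ψ = [3, 0, 3, 0]  (obs o_5=3)
backtrack: best end state = 1; path = [0, 3, 0, 3, 0, 1]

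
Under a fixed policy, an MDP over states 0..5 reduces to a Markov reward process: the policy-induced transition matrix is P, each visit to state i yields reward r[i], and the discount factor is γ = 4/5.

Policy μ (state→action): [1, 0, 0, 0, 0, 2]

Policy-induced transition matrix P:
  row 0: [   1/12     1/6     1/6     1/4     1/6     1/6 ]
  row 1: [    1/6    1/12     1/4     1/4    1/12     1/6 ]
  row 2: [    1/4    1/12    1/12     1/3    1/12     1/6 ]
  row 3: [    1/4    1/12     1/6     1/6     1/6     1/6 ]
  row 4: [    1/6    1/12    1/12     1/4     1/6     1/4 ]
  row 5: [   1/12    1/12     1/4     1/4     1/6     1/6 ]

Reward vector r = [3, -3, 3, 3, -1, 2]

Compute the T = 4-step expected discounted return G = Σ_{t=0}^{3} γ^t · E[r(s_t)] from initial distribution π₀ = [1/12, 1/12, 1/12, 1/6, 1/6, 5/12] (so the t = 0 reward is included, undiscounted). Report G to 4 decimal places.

G = 4.6672

t=0: π = [0.0833, 0.0833, 0.0833, 0.1667, 0.1667, 0.4167], E[r] = 1.4167, γ^t·E[r] = 1.416667, running G = 1.416667
t=1: π = [0.1458, 0.0903, 0.1875, 0.2431, 0.1528, 0.1806], E[r] = 1.6667, γ^t·E[r] = 1.333333, running G = 2.750000
t=2: π = [0.1753, 0.0955, 0.1609, 0.2454, 0.1435, 0.1794], E[r] = 1.6736, γ^t·E[r] = 1.071111, running G = 3.821111
t=3: π = [0.1710, 0.0979, 0.1642, 0.2430, 0.1453, 0.1786], E[r] = 1.6525, γ^t·E[r] = 0.846074, running G = 4.667185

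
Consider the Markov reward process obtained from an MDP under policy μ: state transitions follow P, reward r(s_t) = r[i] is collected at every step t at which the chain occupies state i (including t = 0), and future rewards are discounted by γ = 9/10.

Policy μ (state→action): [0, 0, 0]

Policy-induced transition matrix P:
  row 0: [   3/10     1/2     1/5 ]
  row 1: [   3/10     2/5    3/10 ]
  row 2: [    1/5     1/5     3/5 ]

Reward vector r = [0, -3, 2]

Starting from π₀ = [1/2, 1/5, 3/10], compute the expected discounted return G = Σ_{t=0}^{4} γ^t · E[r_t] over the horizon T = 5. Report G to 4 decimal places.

G = -1.0881

t=0: π = [0.5000, 0.2000, 0.3000], E[r] = 0.0000, γ^t·E[r] = 0.000000, running G = 0.000000
t=1: π = [0.2700, 0.3900, 0.3400], E[r] = -0.4900, γ^t·E[r] = -0.441000, running G = -0.441000
t=2: π = [0.2660, 0.3590, 0.3750], E[r] = -0.3270, γ^t·E[r] = -0.264870, running G = -0.705870
t=3: π = [0.2625, 0.3516, 0.3859], E[r] = -0.2830, γ^t·E[r] = -0.206307, running G = -0.912177
t=4: π = [0.2614, 0.3491, 0.3895], E[r] = -0.2682, γ^t·E[r] = -0.175946, running G = -1.088123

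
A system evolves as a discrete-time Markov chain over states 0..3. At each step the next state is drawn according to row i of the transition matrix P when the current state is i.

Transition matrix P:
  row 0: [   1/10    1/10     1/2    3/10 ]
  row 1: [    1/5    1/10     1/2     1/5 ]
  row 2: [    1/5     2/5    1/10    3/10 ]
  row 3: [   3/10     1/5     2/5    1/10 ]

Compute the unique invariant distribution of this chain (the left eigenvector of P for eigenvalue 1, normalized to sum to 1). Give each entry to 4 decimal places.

π = [0.2028, 0.2253, 0.3406, 0.2312]

Balance equations π_j = Σ_i π_i·P[i][j]:
  π_0 = 1/10·π_0 + 1/5·π_1 + 1/5·π_2 + 3/10·π_3
  π_1 = 1/10·π_0 + 1/10·π_1 + 2/5·π_2 + 1/5·π_3
  π_2 = 1/2·π_0 + 1/2·π_1 + 1/10·π_2 + 2/5·π_3
  normalize: π_0 + π_1 + π_2 + π_3 = 1
Solving the linear system gives exactly π = [343/1691, 381/1691, 576/1691, 391/1691].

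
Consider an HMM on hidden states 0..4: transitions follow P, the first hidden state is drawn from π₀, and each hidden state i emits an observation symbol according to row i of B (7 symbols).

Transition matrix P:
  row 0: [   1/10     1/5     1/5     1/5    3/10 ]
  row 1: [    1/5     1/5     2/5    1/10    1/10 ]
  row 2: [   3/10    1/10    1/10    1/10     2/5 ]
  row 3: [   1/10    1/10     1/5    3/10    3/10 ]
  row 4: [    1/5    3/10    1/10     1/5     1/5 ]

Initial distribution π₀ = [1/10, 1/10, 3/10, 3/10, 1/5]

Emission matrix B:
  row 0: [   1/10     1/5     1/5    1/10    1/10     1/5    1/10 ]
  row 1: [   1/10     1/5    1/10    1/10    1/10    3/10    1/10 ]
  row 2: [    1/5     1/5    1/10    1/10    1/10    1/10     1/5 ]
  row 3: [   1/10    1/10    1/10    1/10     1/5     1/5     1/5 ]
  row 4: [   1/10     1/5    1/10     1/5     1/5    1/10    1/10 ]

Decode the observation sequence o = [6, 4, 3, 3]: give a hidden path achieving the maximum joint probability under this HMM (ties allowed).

t=0: δ = [1.000e-02, 1.000e-02, 6.000e-02, 6.000e-02, 2.000e-02]  (obs o_0=6)
t=1: δ = [1.800e-03, 6.000e-04, 1.200e-03, 3.600e-03, 4.800e-03]  ψ = [2, 2, 3, 3, 2]  (obs o_1=4)
t=2: δ = [9.600e-05, 1.440e-04, 7.200e-05, 1.080e-04, 2.160e-04]  ψ = [4, 4, 3, 3, 3]  (obs o_2=3)
t=3: δ = [4.320e-06, 6.480e-06, 5.760e-06, 4.320e-06, 8.640e-06]  ψ = [4, 4, 1, 4, 4]  (obs o_3=3)
backtrack: best end state = 4; path = [3, 3, 4, 4]

path = [3, 3, 4, 4]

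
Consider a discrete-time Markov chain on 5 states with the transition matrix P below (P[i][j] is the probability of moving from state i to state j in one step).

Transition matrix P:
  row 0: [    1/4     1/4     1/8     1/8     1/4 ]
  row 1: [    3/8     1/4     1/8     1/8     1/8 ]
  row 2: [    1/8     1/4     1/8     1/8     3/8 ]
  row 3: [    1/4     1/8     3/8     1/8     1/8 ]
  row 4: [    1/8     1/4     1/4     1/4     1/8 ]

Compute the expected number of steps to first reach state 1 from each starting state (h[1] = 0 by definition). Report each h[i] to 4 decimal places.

h = [4.3321, 0.0000, 4.3396, 4.8679, 4.3925]

First-step conditioning: h[1] = 0; for i ≠ 1, h[i] = 1 + Σ_k P[i][k]·h[k].
  h[0] = 1 + 1/4·h[0] + 1/8·h[2] + 1/8·h[3] + 1/4·h[4]
  h[2] = 1 + 1/8·h[0] + 1/8·h[2] + 1/8·h[3] + 3/8·h[4]
  h[3] = 1 + 1/4·h[0] + 3/8·h[2] + 1/8·h[3] + 1/8·h[4]
  h[4] = 1 + 1/8·h[0] + 1/4·h[2] + 1/4·h[3] + 1/8·h[4]
Solving the 4×4 linear system over states ≠ 1 gives exactly h = [1148/265, 0, 230/53, 258/53, 1164/265] (h[1] = 0 is the target).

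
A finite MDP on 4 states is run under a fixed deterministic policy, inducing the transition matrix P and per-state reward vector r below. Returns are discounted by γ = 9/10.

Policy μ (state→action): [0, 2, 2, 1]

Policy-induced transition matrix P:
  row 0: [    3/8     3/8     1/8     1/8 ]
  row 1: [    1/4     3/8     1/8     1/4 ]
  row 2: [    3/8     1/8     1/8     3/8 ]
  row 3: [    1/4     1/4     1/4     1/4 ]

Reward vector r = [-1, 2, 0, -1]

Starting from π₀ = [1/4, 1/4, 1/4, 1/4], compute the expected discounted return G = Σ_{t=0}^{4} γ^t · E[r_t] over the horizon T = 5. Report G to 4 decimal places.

G = 0.1622

t=0: π = [0.2500, 0.2500, 0.2500, 0.2500], E[r] = 0.0000, γ^t·E[r] = 0.000000, running G = 0.000000
t=1: π = [0.3125, 0.2813, 0.1563, 0.2500], E[r] = 0.0000, γ^t·E[r] = 0.000000, running G = 0.000000
t=2: π = [0.3086, 0.3047, 0.1563, 0.2305], E[r] = 0.0703, γ^t·E[r] = 0.056953, running G = 0.056953
t=3: π = [0.3081, 0.3071, 0.1538, 0.2310], E[r] = 0.0752, γ^t·E[r] = 0.054817, running G = 0.111771
t=4: π = [0.3077, 0.3077, 0.1539, 0.2307], E[r] = 0.0769, γ^t·E[r] = 0.050457, running G = 0.162227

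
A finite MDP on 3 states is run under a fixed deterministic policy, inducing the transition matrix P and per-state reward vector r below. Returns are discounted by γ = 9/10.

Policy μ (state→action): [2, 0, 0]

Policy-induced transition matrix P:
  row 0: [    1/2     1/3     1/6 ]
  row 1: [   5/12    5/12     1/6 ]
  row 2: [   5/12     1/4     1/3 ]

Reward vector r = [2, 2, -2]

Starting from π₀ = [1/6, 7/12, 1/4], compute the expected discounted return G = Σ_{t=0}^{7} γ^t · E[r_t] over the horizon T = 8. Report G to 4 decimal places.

G = 6.5991

t=0: π = [0.1667, 0.5833, 0.2500], E[r] = 1.0000, γ^t·E[r] = 1.000000, running G = 1.000000
t=1: π = [0.4306, 0.3611, 0.2083], E[r] = 1.1667, γ^t·E[r] = 1.050000, running G = 2.050000
t=2: π = [0.4525, 0.3461, 0.2014], E[r] = 1.1944, γ^t·E[r] = 0.967500, running G = 3.017500
t=3: π = [0.4544, 0.3454, 0.2002], E[r] = 1.1991, γ^t·E[r] = 0.874125, running G = 3.891625
t=4: π = [0.4545, 0.3454, 0.2000], E[r] = 1.1998, γ^t·E[r] = 0.787219, running G = 4.678844
t=5: π = [0.4545, 0.3454, 0.2000], E[r] = 1.2000, γ^t·E[r] = 0.708573, running G = 5.387417
t=6: π = [0.4545, 0.3455, 0.2000], E[r] = 1.2000, γ^t·E[r] = 0.637727, running G = 6.025143
t=7: π = [0.4545, 0.3455, 0.2000], E[r] = 1.2000, γ^t·E[r] = 0.573956, running G = 6.599099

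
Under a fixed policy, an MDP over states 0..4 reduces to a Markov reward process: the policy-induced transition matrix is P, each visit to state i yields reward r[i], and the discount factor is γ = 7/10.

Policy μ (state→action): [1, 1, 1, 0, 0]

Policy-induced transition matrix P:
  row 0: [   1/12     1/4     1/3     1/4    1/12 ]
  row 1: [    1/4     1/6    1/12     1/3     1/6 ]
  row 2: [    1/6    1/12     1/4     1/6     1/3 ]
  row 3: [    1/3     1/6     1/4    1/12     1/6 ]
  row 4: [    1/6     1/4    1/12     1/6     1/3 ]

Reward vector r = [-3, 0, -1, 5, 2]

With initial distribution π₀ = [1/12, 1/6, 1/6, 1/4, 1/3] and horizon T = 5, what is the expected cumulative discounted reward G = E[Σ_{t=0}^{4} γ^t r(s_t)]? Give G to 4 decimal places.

G = 2.5908

t=0: π = [0.0833, 0.1667, 0.1667, 0.2500, 0.3333], E[r] = 1.5000, γ^t·E[r] = 1.500000, running G = 1.500000
t=1: π = [0.2153, 0.1875, 0.1736, 0.1806, 0.2431], E[r] = 0.5694, γ^t·E[r] = 0.398611, running G = 1.898611
t=2: π = [0.1944, 0.1904, 0.1962, 0.2008, 0.2182], E[r] = 0.6609, γ^t·E[r] = 0.323831, running G = 2.222442
t=3: π = [0.1998, 0.1847, 0.1981, 0.1979, 0.2195], E[r] = 0.6309, γ^t·E[r] = 0.216393, running G = 2.438835
t=4: π = [0.1984, 0.1851, 0.1993, 0.1976, 0.2196], E[r] = 0.6329, γ^t·E[r] = 0.151950, running G = 2.590785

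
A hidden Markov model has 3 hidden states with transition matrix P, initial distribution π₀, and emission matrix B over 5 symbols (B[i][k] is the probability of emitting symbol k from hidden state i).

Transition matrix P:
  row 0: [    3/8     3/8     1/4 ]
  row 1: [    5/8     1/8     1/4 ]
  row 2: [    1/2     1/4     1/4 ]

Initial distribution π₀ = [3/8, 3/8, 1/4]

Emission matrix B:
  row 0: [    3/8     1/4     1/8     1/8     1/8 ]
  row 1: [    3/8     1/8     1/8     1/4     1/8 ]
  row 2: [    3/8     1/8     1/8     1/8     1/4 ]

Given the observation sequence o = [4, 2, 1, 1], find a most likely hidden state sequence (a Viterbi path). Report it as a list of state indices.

t=0: δ = [4.688e-02, 4.688e-02, 6.250e-02]  (obs o_0=4)
t=1: δ = [3.906e-03, 2.197e-03, 1.953e-03]  ψ = [2, 0, 2]  (obs o_1=2)
t=2: δ = [3.662e-04, 1.831e-04, 1.221e-04]  ψ = [0, 0, 0]  (obs o_2=1)
t=3: δ = [3.433e-05, 1.717e-05, 1.144e-05]  ψ = [0, 0, 0]  (obs o_3=1)
backtrack: best end state = 0; path = [2, 0, 0, 0]

path = [2, 0, 0, 0]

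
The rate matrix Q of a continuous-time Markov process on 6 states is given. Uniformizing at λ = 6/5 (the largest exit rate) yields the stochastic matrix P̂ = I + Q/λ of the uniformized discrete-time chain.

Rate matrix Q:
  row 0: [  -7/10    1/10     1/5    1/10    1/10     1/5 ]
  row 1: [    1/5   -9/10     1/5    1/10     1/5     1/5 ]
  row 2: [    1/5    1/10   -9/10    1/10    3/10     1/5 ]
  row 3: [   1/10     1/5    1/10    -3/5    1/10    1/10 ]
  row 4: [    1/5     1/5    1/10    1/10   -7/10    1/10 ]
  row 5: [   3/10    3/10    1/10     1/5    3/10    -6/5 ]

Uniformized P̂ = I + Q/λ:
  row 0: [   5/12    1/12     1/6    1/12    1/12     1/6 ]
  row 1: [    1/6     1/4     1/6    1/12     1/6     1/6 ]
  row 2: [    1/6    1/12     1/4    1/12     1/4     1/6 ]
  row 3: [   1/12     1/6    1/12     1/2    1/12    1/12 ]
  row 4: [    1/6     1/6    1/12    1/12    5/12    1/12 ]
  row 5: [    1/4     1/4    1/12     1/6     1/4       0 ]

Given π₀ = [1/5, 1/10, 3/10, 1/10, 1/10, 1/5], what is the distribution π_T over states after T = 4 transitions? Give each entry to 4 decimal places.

π = [0.2181, 0.1599, 0.1379, 0.1583, 0.2091, 0.1167]

t=0: π = [0.2000, 0.1000, 0.3000, 0.1000, 0.1000, 0.2000]
t=1: π = [0.2250, 0.1500, 0.1583, 0.1417, 0.2083, 0.1167]
t=2: π = [0.2208, 0.1569, 0.1410, 0.1521, 0.2111, 0.1181]
t=3: π = [0.2190, 0.1594, 0.1383, 0.1565, 0.2100, 0.1167]
t=4: π = [0.2181, 0.1599, 0.1379, 0.1583, 0.2091, 0.1167]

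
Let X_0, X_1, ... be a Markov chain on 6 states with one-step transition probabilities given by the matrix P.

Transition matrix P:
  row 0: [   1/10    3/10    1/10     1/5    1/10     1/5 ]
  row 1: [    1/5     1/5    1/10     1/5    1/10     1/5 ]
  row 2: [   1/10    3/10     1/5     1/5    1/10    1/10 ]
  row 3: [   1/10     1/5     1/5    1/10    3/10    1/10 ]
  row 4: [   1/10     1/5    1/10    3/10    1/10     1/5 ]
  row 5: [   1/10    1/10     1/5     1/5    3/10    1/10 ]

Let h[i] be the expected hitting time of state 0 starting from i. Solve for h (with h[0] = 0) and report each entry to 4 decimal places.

h = [0.0000, 7.5003, 8.2337, 8.3183, 8.3322, 8.4001]

First-step conditioning: h[0] = 0; for i ≠ 0, h[i] = 1 + Σ_k P[i][k]·h[k].
  h[1] = 1 + 1/5·h[1] + 1/10·h[2] + 1/5·h[3] + 1/10·h[4] + 1/5·h[5]
  h[2] = 1 + 3/10·h[1] + 1/5·h[2] + 1/5·h[3] + 1/10·h[4] + 1/10·h[5]
  h[3] = 1 + 1/5·h[1] + 1/5·h[2] + 1/10·h[3] + 3/10·h[4] + 1/10·h[5]
  h[4] = 1 + 1/5·h[1] + 1/10·h[2] + 3/10·h[3] + 1/10·h[4] + 1/5·h[5]
  h[5] = 1 + 1/10·h[1] + 1/5·h[2] + 1/5·h[3] + 3/10·h[4] + 1/10·h[5]
Solving the 5×5 linear system over states ≠ 0 gives exactly h = [0, 54100/7213, 59390/7213, 60000/7213, 60100/7213, 60590/7213] (h[0] = 0 is the target).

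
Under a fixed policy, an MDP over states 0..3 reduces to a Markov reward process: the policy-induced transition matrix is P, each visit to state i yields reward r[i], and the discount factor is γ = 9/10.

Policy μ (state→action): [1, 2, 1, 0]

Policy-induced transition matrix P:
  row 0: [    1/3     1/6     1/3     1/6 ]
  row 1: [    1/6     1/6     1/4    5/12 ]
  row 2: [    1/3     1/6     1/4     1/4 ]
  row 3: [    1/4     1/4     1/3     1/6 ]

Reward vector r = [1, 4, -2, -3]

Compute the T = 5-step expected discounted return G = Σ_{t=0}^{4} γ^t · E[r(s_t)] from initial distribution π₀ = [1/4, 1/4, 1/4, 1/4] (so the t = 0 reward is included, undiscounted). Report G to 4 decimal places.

t=0: π = [0.2500, 0.2500, 0.2500, 0.2500], E[r] = 0.0000, γ^t·E[r] = 0.000000, running G = 0.000000
t=1: π = [0.2708, 0.1875, 0.2917, 0.2500], E[r] = -0.3125, γ^t·E[r] = -0.281250, running G = -0.281250
t=2: π = [0.2813, 0.1875, 0.2934, 0.2378], E[r] = -0.2691, γ^t·E[r] = -0.217969, running G = -0.499219
t=3: π = [0.2823, 0.1865, 0.2933, 0.2380], E[r] = -0.2723, γ^t·E[r] = -0.198492, running G = -0.697711
t=4: π = [0.2824, 0.1865, 0.2934, 0.2377], E[r] = -0.2715, γ^t·E[r] = -0.178113, running G = -0.875824

G = -0.8758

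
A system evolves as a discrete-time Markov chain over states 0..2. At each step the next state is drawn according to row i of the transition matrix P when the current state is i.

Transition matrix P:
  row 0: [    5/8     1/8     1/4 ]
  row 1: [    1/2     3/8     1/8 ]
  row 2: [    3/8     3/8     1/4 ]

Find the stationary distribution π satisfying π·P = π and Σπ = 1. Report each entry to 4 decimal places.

π = [0.5400, 0.2400, 0.2200]

Balance equations π_j = Σ_i π_i·P[i][j]:
  π_0 = 5/8·π_0 + 1/2·π_1 + 3/8·π_2
  π_1 = 1/8·π_0 + 3/8·π_1 + 3/8·π_2
  normalize: π_0 + π_1 + π_2 = 1
Solving the linear system gives exactly π = [27/50, 6/25, 11/50].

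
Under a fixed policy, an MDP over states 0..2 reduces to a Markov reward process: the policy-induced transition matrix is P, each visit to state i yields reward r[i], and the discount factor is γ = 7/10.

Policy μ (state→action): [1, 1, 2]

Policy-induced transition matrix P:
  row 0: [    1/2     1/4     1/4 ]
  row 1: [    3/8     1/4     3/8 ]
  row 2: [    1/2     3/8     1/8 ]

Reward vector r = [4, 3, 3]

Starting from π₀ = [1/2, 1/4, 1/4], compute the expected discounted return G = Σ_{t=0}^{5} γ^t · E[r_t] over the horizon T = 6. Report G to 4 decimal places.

G = 10.2286

t=0: π = [0.5000, 0.2500, 0.2500], E[r] = 3.5000, γ^t·E[r] = 3.500000, running G = 3.500000
t=1: π = [0.4688, 0.2813, 0.2500], E[r] = 3.4688, γ^t·E[r] = 2.428125, running G = 5.928125
t=2: π = [0.4648, 0.2813, 0.2539], E[r] = 3.4648, γ^t·E[r] = 1.697773, running G = 7.625898
t=3: π = [0.4648, 0.2817, 0.2534], E[r] = 3.4648, γ^t·E[r] = 1.188441, running G = 8.814340
t=4: π = [0.4648, 0.2817, 0.2535], E[r] = 3.4648, γ^t·E[r] = 0.831894, running G = 9.646234
t=5: π = [0.4648, 0.2817, 0.2535], E[r] = 3.4648, γ^t·E[r] = 0.582327, running G = 10.228561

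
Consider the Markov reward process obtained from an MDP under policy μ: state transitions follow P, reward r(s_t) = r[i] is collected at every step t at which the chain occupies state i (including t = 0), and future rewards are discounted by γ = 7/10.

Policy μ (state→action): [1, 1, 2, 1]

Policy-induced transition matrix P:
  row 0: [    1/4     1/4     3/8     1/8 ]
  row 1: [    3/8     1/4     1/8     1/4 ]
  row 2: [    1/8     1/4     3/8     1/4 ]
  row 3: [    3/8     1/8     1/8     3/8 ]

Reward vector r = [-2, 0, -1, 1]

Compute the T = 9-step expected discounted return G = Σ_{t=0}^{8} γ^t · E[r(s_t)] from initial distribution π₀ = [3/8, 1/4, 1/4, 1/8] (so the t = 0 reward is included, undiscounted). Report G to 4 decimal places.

t=0: π = [0.3750, 0.2500, 0.2500, 0.1250], E[r] = -0.8750, γ^t·E[r] = -0.875000, running G = -0.875000
t=1: π = [0.2656, 0.2344, 0.2813, 0.2188], E[r] = -0.5938, γ^t·E[r] = -0.415625, running G = -1.290625
t=2: π = [0.2715, 0.2227, 0.2617, 0.2441], E[r] = -0.5605, γ^t·E[r] = -0.274668, running G = -1.565293
t=3: π = [0.2756, 0.2195, 0.2583, 0.2466], E[r] = -0.5630, γ^t·E[r] = -0.193105, running G = -1.758398
t=4: π = [0.2760, 0.2192, 0.2585, 0.2464], E[r] = -0.5641, γ^t·E[r] = -0.135430, running G = -1.893828
t=5: π = [0.2759, 0.2192, 0.2586, 0.2463], E[r] = -0.5641, γ^t·E[r] = -0.094805, running G = -1.988633
t=6: π = [0.2759, 0.2192, 0.2586, 0.2463], E[r] = -0.5640, γ^t·E[r] = -0.066359, running G = -2.054992
t=7: π = [0.2759, 0.2192, 0.2586, 0.2463], E[r] = -0.5640, γ^t·E[r] = -0.046451, running G = -2.101443
t=8: π = [0.2759, 0.2192, 0.2586, 0.2463], E[r] = -0.5640, γ^t·E[r] = -0.032516, running G = -2.133959

G = -2.1340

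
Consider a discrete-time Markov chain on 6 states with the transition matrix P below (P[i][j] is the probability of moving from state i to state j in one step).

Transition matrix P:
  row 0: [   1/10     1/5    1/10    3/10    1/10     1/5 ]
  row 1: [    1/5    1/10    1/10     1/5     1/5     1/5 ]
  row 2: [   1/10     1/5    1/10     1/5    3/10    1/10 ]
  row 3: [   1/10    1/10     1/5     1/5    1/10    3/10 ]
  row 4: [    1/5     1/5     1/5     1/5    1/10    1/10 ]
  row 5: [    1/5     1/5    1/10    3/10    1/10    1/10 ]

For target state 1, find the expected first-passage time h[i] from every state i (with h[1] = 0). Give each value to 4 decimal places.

h = [5.7098, 0.0000, 5.6469, 6.2232, 5.6522, 5.7098]

First-step conditioning: h[1] = 0; for i ≠ 1, h[i] = 1 + Σ_k P[i][k]·h[k].
  h[0] = 1 + 1/10·h[0] + 1/10·h[2] + 3/10·h[3] + 1/10·h[4] + 1/5·h[5]
  h[2] = 1 + 1/10·h[0] + 1/10·h[2] + 1/5·h[3] + 3/10·h[4] + 1/10·h[5]
  h[3] = 1 + 1/10·h[0] + 1/5·h[2] + 1/5·h[3] + 1/10·h[4] + 3/10·h[5]
  h[4] = 1 + 1/5·h[0] + 1/5·h[2] + 1/5·h[3] + 1/10·h[4] + 1/10·h[5]
  h[5] = 1 + 1/5·h[0] + 1/10·h[2] + 3/10·h[3] + 1/10·h[4] + 1/10·h[5]
Solving the 5×5 linear system over states ≠ 1 gives exactly h = [10900/1909, 0, 10780/1909, 11880/1909, 130/23, 10900/1909] (h[1] = 0 is the target).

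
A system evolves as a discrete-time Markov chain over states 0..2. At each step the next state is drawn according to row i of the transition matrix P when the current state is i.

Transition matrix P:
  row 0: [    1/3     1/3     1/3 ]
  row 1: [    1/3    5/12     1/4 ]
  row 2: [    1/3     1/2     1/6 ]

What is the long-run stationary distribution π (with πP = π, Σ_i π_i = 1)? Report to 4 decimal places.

Balance equations π_j = Σ_i π_i·P[i][j]:
  π_0 = 1/3·π_0 + 1/3·π_1 + 1/3·π_2
  π_1 = 1/3·π_0 + 5/12·π_1 + 1/2·π_2
  normalize: π_0 + π_1 + π_2 = 1
Solving the linear system gives exactly π = [1/3, 16/39, 10/39].

π = [0.3333, 0.4103, 0.2564]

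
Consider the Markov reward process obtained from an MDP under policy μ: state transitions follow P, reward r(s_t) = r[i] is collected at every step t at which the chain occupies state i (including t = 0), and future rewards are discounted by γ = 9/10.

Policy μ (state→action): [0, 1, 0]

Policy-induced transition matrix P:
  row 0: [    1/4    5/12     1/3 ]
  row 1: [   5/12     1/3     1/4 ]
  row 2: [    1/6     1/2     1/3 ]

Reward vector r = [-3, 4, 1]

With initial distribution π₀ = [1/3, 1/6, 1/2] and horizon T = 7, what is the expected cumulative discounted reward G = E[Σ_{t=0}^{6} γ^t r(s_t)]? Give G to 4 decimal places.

t=0: π = [0.3333, 0.1667, 0.5000], E[r] = 0.1667, γ^t·E[r] = 0.166667, running G = 0.166667
t=1: π = [0.2361, 0.4444, 0.3194], E[r] = 1.3889, γ^t·E[r] = 1.250000, running G = 1.416667
t=2: π = [0.2975, 0.4063, 0.2963], E[r] = 1.0289, γ^t·E[r] = 0.833438, running G = 2.250104
t=3: π = [0.2930, 0.4075, 0.2995], E[r] = 1.0504, γ^t·E[r] = 0.765773, running G = 3.015878
t=4: π = [0.2930, 0.4077, 0.2994], E[r] = 1.0512, γ^t·E[r] = 0.689660, running G = 3.705538
t=5: π = [0.2930, 0.4076, 0.2994], E[r] = 1.0509, γ^t·E[r] = 0.620571, running G = 4.326109
t=6: π = [0.2930, 0.4076, 0.2994], E[r] = 1.0510, γ^t·E[r] = 0.558521, running G = 4.884630

G = 4.8846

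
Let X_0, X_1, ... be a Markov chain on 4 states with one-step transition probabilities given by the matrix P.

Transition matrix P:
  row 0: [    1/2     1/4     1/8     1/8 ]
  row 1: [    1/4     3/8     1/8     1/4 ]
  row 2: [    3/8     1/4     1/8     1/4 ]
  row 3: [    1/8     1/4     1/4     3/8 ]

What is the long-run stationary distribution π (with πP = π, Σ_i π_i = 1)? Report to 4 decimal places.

π = [0.3191, 0.2857, 0.1550, 0.2401]

Balance equations π_j = Σ_i π_i·P[i][j]:
  π_0 = 1/2·π_0 + 1/4·π_1 + 3/8·π_2 + 1/8·π_3
  π_1 = 1/4·π_0 + 3/8·π_1 + 1/4·π_2 + 1/4·π_3
  π_2 = 1/8·π_0 + 1/8·π_1 + 1/8·π_2 + 1/4·π_3
  normalize: π_0 + π_1 + π_2 + π_3 = 1
Solving the linear system gives exactly π = [15/47, 2/7, 51/329, 79/329].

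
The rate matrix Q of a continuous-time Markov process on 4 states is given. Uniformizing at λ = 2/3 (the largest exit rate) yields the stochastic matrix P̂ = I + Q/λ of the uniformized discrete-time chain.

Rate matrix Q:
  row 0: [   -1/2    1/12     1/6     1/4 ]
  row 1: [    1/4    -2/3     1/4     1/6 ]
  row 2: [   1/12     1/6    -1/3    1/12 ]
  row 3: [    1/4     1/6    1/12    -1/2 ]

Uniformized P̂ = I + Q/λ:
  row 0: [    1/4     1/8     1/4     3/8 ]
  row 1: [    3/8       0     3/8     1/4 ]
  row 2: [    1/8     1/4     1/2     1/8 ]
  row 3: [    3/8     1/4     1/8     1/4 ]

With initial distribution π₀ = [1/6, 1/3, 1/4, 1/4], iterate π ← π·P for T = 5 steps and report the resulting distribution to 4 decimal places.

π = [0.2619, 0.1738, 0.3218, 0.2425]

t=0: π = [0.1667, 0.3333, 0.2500, 0.2500]
t=1: π = [0.2917, 0.1458, 0.3229, 0.2396]
t=2: π = [0.2578, 0.1771, 0.3190, 0.2461]
t=3: π = [0.2630, 0.1735, 0.3211, 0.2424]
t=4: π = [0.2618, 0.1737, 0.3217, 0.2427]
t=5: π = [0.2619, 0.1738, 0.3218, 0.2425]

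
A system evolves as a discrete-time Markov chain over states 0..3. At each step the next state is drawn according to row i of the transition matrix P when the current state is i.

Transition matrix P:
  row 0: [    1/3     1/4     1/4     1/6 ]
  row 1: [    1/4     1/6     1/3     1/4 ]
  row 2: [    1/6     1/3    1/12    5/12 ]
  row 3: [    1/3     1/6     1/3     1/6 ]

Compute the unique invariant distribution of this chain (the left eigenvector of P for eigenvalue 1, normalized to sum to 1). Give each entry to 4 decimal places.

Balance equations π_j = Σ_i π_i·P[i][j]:
  π_0 = 1/3·π_0 + 1/4·π_1 + 1/6·π_2 + 1/3·π_3
  π_1 = 1/4·π_0 + 1/6·π_1 + 1/3·π_2 + 1/6·π_3
  π_2 = 1/4·π_0 + 1/3·π_1 + 1/12·π_2 + 1/3·π_3
  normalize: π_0 + π_1 + π_2 + π_3 = 1
Solving the linear system gives exactly π = [586/2149, 496/2149, 534/2149, 533/2149].

π = [0.2727, 0.2308, 0.2485, 0.2480]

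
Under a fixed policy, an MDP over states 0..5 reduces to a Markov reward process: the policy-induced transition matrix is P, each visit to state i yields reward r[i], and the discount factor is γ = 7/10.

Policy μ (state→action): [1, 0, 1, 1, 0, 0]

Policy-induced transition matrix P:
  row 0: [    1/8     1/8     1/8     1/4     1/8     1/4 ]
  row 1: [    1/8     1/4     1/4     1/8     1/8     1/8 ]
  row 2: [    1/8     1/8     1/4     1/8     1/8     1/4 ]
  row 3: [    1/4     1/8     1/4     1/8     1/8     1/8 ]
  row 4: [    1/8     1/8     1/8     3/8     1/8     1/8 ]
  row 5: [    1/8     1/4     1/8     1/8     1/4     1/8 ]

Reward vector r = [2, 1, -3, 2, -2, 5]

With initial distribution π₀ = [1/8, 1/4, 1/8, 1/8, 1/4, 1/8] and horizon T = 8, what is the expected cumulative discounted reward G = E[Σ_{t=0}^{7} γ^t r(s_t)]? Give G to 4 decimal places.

t=0: π = [0.1250, 0.2500, 0.1250, 0.1250, 0.2500, 0.1250], E[r] = 0.5000, γ^t·E[r] = 0.500000, running G = 0.500000
t=1: π = [0.1406, 0.1719, 0.1875, 0.2031, 0.1406, 0.1563], E[r] = 0.7969, γ^t·E[r] = 0.557813, running G = 1.057813
t=2: π = [0.1504, 0.1660, 0.1953, 0.1777, 0.1445, 0.1660], E[r] = 0.7773, γ^t·E[r] = 0.380898, running G = 1.438711
t=3: π = [0.1472, 0.1665, 0.1924, 0.1799, 0.1458, 0.1682], E[r] = 0.7932, γ^t·E[r] = 0.272072, running G = 1.710783
t=4: π = [0.1475, 0.1668, 0.1924, 0.1798, 0.1460, 0.1674], E[r] = 0.7896, γ^t·E[r] = 0.189593, running G = 1.900376
t=5: π = [0.1475, 0.1668, 0.1924, 0.1799, 0.1459, 0.1675], E[r] = 0.7900, γ^t·E[r] = 0.132781, running G = 2.033157
t=6: π = [0.1475, 0.1668, 0.1924, 0.1799, 0.1459, 0.1675], E[r] = 0.7900, γ^t·E[r] = 0.092940, running G = 2.126098
t=7: π = [0.1475, 0.1668, 0.1924, 0.1799, 0.1459, 0.1675], E[r] = 0.7900, γ^t·E[r] = 0.065060, running G = 2.191158

G = 2.1912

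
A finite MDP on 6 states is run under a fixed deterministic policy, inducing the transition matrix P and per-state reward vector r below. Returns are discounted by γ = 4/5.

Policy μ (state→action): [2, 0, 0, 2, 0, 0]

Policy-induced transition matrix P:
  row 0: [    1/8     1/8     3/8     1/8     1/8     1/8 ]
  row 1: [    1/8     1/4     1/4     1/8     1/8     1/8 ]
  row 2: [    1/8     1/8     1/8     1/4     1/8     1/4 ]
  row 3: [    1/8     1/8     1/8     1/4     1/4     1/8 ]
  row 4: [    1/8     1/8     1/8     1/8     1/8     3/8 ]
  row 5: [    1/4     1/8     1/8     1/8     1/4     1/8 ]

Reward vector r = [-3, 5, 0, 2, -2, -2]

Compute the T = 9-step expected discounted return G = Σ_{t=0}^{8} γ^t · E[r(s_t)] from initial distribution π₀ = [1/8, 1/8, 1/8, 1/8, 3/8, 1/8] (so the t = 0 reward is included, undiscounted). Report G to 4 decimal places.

G = -0.9532

t=0: π = [0.1250, 0.1250, 0.1250, 0.1250, 0.3750, 0.1250], E[r] = -0.5000, γ^t·E[r] = -0.500000, running G = -0.500000
t=1: π = [0.1406, 0.1406, 0.1719, 0.1563, 0.1563, 0.2344], E[r] = -0.1875, γ^t·E[r] = -0.150000, running G = -0.650000
t=2: π = [0.1543, 0.1426, 0.1777, 0.1660, 0.1738, 0.1855], E[r] = -0.1367, γ^t·E[r] = -0.087500, running G = -0.737500
t=3: π = [0.1482, 0.1428, 0.1814, 0.1680, 0.1689, 0.1907], E[r] = -0.1138, γ^t·E[r] = -0.058250, running G = -0.795750
t=4: π = [0.1488, 0.1429, 0.1799, 0.1687, 0.1698, 0.1899], E[r] = -0.1144, γ^t·E[r] = -0.046850, running G = -0.842600
t=5: π = [0.1487, 0.1429, 0.1801, 0.1686, 0.1698, 0.1899], E[r] = -0.1143, γ^t·E[r] = -0.037463, running G = -0.880063
t=6: π = [0.1487, 0.1429, 0.1800, 0.1686, 0.1698, 0.1900], E[r] = -0.1143, γ^t·E[r] = -0.029974, running G = -0.910037
t=7: π = [0.1487, 0.1429, 0.1800, 0.1686, 0.1698, 0.1900], E[r] = -0.1143, γ^t·E[r] = -0.023981, running G = -0.934017
t=8: π = [0.1487, 0.1429, 0.1800, 0.1686, 0.1698, 0.1900], E[r] = -0.1143, γ^t·E[r] = -0.019184, running G = -0.953202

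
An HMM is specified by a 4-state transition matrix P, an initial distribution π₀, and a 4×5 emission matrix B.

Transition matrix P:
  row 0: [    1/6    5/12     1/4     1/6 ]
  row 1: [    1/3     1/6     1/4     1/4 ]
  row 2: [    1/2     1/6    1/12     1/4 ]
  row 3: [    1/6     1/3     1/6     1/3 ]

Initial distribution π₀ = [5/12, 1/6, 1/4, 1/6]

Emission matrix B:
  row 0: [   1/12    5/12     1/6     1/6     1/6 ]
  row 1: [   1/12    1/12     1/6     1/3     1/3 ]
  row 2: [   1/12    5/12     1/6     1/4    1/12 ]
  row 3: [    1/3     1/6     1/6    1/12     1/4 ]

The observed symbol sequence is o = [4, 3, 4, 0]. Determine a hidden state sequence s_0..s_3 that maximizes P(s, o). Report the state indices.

path = [0, 1, 3, 3]

t=0: δ = [6.944e-02, 5.556e-02, 2.083e-02, 4.167e-02]  (obs o_0=4)
t=1: δ = [3.086e-03, 9.645e-03, 4.340e-03, 1.157e-03]  ψ = [1, 0, 0, 1]  (obs o_1=3)
t=2: δ = [5.358e-04, 5.358e-04, 2.009e-04, 6.028e-04]  ψ = [1, 1, 1, 1]  (obs o_2=4)
t=3: δ = [1.488e-05, 1.861e-05, 1.116e-05, 6.698e-05]  ψ = [1, 0, 0, 3]  (obs o_3=0)
backtrack: best end state = 3; path = [0, 1, 3, 3]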